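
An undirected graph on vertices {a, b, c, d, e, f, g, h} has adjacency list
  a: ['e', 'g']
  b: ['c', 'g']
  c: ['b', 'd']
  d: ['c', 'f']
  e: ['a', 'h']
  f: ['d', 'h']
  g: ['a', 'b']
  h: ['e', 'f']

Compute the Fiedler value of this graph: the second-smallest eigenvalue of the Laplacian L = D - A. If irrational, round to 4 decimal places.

With the vertex order [a, b, c, d, e, f, g, h], the degrees are [2, 2, 2, 2, 2, 2, 2, 2], giving D = diag(2, 2, 2, 2, 2, 2, 2, 2) and L = D - A. The sorted Laplacian eigenvalues are [0, 0.5858, 0.5858, 2, 2, 3.4142, 3.4142, 4]; the algebraic connectivity is the second entry, 0.5858. There is one zero in the spectrum, matching the 1 component. The eigenvalues sum to 16, which equals trace(L) = 2|E|.

0.5858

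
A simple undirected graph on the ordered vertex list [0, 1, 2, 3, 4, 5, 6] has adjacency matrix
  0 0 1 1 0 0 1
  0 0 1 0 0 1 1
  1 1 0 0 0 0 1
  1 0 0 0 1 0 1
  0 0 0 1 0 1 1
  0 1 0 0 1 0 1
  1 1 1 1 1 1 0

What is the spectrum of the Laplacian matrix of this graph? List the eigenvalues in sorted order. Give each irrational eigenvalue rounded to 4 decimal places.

With the vertex order [0, 1, 2, 3, 4, 5, 6], the degrees are [3, 3, 3, 3, 3, 3, 6], giving D = diag(3, 3, 3, 3, 3, 3, 6) and L = D - A. L is symmetric positive semidefinite, so every eigenvalue is real and nonnegative. The single zero eigenvalue shows the graph is connected. The eigenvalues sum to 24, which equals trace(L) = 2|E|.

[0, 2, 2, 4, 4, 5, 7]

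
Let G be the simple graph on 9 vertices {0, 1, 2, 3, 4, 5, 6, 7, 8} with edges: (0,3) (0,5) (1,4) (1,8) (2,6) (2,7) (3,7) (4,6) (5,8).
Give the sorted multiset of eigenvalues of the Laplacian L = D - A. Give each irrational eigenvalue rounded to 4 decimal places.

[0, 0.4679, 0.4679, 1.6527, 1.6527, 3, 3, 3.8794, 3.8794]

With the vertex order [0, 1, 2, 3, 4, 5, 6, 7, 8], the degrees are [2, 2, 2, 2, 2, 2, 2, 2, 2], giving D = diag(2, 2, 2, 2, 2, 2, 2, 2, 2) and L = D - A. Since every row of L sums to 0, the all-ones vector is in the kernel and 0 is an eigenvalue. The single zero eigenvalue shows the graph is connected. The largest eigenvalue, 3.8794, is at most the vertex count 9.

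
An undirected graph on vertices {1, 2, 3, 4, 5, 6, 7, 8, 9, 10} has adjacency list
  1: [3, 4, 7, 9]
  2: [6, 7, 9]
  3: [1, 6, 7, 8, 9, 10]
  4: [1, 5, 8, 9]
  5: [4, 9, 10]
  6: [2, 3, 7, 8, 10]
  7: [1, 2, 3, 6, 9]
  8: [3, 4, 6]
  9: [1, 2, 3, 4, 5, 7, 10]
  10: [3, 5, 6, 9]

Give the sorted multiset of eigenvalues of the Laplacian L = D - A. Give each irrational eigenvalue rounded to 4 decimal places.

[0, 2.0874, 2.4956, 3.0547, 3.5216, 5.1777, 5.8386, 6.3346, 7.1580, 8.3319]

Each diagonal entry of L is the vertex degree and each off-diagonal entry is -1 where an edge is present, 0 otherwise; in the order [1, 2, 3, 4, 5, 6, 7, 8, 9, 10] the diagonal is [4, 3, 6, 4, 3, 5, 5, 3, 7, 4]. L is symmetric positive semidefinite, so every eigenvalue is real and nonnegative. The single zero eigenvalue shows the graph is connected. There is one zero in the spectrum, matching the 1 component.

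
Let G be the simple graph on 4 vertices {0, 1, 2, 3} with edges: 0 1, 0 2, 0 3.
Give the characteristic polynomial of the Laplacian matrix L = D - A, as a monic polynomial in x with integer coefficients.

With the vertex order [0, 1, 2, 3], the degrees are [3, 1, 1, 1], giving D = diag(3, 1, 1, 1) and L = D - A. Computing det(xI - L) by cofactor expansion (or equivalently via sum-over-permutations) gives x^4 - 6x^3 + 9x^2 - 4x. Since p(0) = det(-L) = 0, x divides p(x).

x^4 - 6x^3 + 9x^2 - 4x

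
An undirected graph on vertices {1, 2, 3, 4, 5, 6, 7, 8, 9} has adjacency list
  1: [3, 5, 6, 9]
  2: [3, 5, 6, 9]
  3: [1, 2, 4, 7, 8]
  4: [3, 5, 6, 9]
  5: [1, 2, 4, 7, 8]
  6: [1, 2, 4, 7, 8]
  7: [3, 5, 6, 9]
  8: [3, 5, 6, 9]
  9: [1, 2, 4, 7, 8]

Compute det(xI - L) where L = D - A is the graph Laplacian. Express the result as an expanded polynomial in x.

x^9 - 40x^8 + 690x^7 - 6720x^6 + 40485x^5 - 154704x^4 + 366560x^3 - 492800x^2 + 288000x

Each diagonal entry of L is the vertex degree and each off-diagonal entry is -1 where an edge is present, 0 otherwise; in the order [1, 2, 3, 4, 5, 6, 7, 8, 9] the diagonal is [4, 4, 5, 4, 5, 5, 4, 4, 5]. L has integer entries, so p(x) = det(xI - L) has integer coefficients. Expanding the determinant yields x^9 - 40x^8 + 690x^7 - 6720x^6 + 40485x^5 - 154704x^4 + 366560x^3 - 492800x^2 + 288000x. Since p(0) = det(-L) = 0, x divides p(x). The largest eigenvalue, 9, is at most the vertex count 9.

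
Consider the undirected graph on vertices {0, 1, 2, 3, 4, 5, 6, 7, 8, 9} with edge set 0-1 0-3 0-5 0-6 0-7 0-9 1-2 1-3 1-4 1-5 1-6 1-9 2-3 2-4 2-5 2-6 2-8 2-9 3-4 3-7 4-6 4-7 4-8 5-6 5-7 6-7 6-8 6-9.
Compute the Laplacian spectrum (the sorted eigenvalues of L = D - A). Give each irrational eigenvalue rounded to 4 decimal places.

[0, 2.6973, 3.6661, 4.6787, 5.5858, 6.1594, 7.0760, 8.4142, 8.4469, 9.2755]

Reading degrees in the order [0, 1, 2, 3, 4, 5, 6, 7, 8, 9] gives [6, 7, 7, 5, 6, 5, 8, 5, 3, 4]; set D = diag(6, 7, 7, 5, 6, 5, 8, 5, 3, 4) and form L = D - A. Since every row of L sums to 0, the all-ones vector is in the kernel and 0 is an eigenvalue. There is one zero in the spectrum, matching the 1 component. By the matrix-tree theorem the graph has (1/10) * product of the nonzero eigenvalues = 742553 spanning trees.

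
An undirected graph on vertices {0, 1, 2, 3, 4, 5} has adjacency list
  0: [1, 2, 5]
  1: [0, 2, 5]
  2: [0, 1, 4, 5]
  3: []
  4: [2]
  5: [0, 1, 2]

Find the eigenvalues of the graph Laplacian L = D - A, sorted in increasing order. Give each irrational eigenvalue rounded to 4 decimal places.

[0, 0, 1, 4, 4, 5]

With the vertex order [0, 1, 2, 3, 4, 5], the degrees are [3, 3, 4, 0, 1, 3], giving D = diag(3, 3, 4, 0, 1, 3) and L = D - A. Since every row of L sums to 0, the all-ones vector is in the kernel and 0 is an eigenvalue. The 2 zero eigenvalues correspond to the 2 connected components.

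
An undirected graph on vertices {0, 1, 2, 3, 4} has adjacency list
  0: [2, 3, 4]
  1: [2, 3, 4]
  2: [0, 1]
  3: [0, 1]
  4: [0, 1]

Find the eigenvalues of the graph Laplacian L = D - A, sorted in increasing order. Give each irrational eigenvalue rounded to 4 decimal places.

[0, 2, 2, 3, 5]

Reading degrees in the order [0, 1, 2, 3, 4] gives [3, 3, 2, 2, 2]; set D = diag(3, 3, 2, 2, 2) and form L = D - A. The multiplicity of 0 as a Laplacian eigenvalue equals the number of connected components. The single zero eigenvalue shows the graph is connected. The largest eigenvalue, 5, is at most the vertex count 5.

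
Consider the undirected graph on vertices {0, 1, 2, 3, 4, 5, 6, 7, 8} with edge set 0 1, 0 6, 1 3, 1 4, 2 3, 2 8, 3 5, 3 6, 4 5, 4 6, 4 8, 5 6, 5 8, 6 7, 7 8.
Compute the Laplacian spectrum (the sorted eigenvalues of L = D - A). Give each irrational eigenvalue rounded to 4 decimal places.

[0, 1.2899, 1.6868, 2.4106, 3.3339, 3.6240, 4.9832, 5.9390, 6.7326]

Reading degrees in the order [0, 1, 2, 3, 4, 5, 6, 7, 8] gives [2, 3, 2, 4, 4, 4, 5, 2, 4]; set D = diag(2, 3, 2, 4, 4, 4, 5, 2, 4) and form L = D - A. Diagonalising L (or applying a numerical eigensolver to the 9x9 matrix) gives the spectrum above.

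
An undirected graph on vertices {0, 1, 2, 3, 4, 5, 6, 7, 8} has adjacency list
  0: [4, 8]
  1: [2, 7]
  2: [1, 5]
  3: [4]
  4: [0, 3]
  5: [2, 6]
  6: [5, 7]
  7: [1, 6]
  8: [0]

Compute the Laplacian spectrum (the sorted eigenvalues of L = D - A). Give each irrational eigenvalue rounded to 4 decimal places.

[0, 0, 0.5858, 1.3820, 1.3820, 2, 3.4142, 3.6180, 3.6180]

Each diagonal entry of L is the vertex degree and each off-diagonal entry is -1 where an edge is present, 0 otherwise; in the order [0, 1, 2, 3, 4, 5, 6, 7, 8] the diagonal is [2, 2, 2, 1, 2, 2, 2, 2, 1]. Diagonalising L (or applying a numerical eigensolver to the 9x9 matrix) gives the spectrum above. The 2 zero eigenvalues correspond to the 2 connected components. The eigenvalues sum to 16, which equals trace(L) = 2|E|.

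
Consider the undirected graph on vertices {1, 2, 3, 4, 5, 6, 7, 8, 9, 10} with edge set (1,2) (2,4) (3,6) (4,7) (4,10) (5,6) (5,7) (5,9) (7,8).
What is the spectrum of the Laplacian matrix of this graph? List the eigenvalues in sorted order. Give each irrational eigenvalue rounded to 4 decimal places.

Each diagonal entry of L is the vertex degree and each off-diagonal entry is -1 where an edge is present, 0 otherwise; in the order [1, 2, 3, 4, 5, 6, 7, 8, 9, 10] the diagonal is [1, 2, 1, 3, 3, 2, 3, 1, 1, 1]. L is symmetric positive semidefinite, so every eigenvalue is real and nonnegative.

[0, 0.1729, 0.4755, 0.6617, 0.7420, 2, 2.2091, 2.9065, 3.9563, 4.8760]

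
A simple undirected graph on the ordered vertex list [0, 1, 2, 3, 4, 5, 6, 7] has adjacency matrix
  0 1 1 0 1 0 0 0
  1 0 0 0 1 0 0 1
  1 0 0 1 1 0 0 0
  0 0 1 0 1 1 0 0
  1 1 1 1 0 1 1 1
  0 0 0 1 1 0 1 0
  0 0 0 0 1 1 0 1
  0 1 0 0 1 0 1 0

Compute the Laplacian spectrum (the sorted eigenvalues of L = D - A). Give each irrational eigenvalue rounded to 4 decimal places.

Reading degrees in the order [0, 1, 2, 3, 4, 5, 6, 7] gives [3, 3, 3, 3, 7, 3, 3, 3]; set D = diag(3, 3, 3, 3, 7, 3, 3, 3) and form L = D - A. L is symmetric positive semidefinite, so every eigenvalue is real and nonnegative. The single zero eigenvalue shows the graph is connected. The eigenvalues sum to 28, which equals trace(L) = 2|E|. The largest eigenvalue, 8, is at most the vertex count 8.

[0, 1.7530, 1.7530, 3.4450, 3.4450, 4.8019, 4.8019, 8]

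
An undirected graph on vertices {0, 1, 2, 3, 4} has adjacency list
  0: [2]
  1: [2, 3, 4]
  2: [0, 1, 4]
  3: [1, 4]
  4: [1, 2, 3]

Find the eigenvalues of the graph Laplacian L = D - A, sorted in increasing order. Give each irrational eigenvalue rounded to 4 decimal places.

[0, 0.8299, 2.6889, 4, 4.4812]

Each diagonal entry of L is the vertex degree and each off-diagonal entry is -1 where an edge is present, 0 otherwise; in the order [0, 1, 2, 3, 4] the diagonal is [1, 3, 3, 2, 3]. Diagonalising L (or applying a numerical eigensolver to the 5x5 matrix) gives the spectrum above. The single zero eigenvalue shows the graph is connected. There is one zero in the spectrum, matching the 1 component.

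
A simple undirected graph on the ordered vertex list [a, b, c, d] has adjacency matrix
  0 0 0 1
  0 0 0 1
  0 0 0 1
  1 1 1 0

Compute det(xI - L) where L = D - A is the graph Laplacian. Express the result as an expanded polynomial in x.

x^4 - 6x^3 + 9x^2 - 4x

With the vertex order [a, b, c, d], the degrees are [1, 1, 1, 3], giving D = diag(1, 1, 1, 3) and L = D - A. The eigenvalues of L are [0, 1, 1, 4]; the characteristic polynomial is the product of (x - lambda_i), which multiplies out to x^4 - 6x^3 + 9x^2 - 4x. The constant term is 0 because L is singular (the all-ones vector lies in its kernel). The largest eigenvalue, 4, is at most the vertex count 4.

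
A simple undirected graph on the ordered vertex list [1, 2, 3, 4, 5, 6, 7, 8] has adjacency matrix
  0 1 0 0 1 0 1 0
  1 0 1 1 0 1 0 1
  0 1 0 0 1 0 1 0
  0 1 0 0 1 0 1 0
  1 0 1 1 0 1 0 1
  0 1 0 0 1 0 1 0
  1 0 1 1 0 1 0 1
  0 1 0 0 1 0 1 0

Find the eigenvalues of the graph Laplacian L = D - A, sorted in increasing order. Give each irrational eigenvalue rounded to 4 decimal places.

Reading degrees in the order [1, 2, 3, 4, 5, 6, 7, 8] gives [3, 5, 3, 3, 5, 3, 5, 3]; set D = diag(3, 5, 3, 3, 5, 3, 5, 3) and form L = D - A. The multiplicity of 0 as a Laplacian eigenvalue equals the number of connected components. The eigenvalues sum to 30, which equals trace(L) = 2|E|. By the matrix-tree theorem the graph has (1/8) * product of the nonzero eigenvalues = 2025 spanning trees.

[0, 3, 3, 3, 3, 5, 5, 8]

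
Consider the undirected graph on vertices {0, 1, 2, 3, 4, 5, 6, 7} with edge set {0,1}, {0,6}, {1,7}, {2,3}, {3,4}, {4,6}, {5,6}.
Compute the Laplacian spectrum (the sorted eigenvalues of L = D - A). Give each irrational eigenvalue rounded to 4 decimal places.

With the vertex order [0, 1, 2, 3, 4, 5, 6, 7], the degrees are [2, 2, 1, 2, 2, 1, 3, 1], giving D = diag(2, 2, 1, 2, 2, 1, 3, 1) and L = D - A. Since every row of L sums to 0, the all-ones vector is in the kernel and 0 is an eigenvalue. The largest eigenvalue, 4.3623, is at most the vertex count 8. The eigenvalues sum to 14, which equals trace(L) = 2|E|.

[0, 0.1981, 0.4915, 1.3204, 1.5550, 2.8258, 3.2470, 4.3623]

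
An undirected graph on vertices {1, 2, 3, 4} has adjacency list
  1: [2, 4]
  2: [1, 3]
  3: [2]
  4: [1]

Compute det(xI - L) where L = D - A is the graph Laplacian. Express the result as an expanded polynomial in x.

x^4 - 6x^3 + 10x^2 - 4x

Reading degrees in the order [1, 2, 3, 4] gives [2, 2, 1, 1]; set D = diag(2, 2, 1, 1) and form L = D - A. Computing det(xI - L) by cofactor expansion (or equivalently via sum-over-permutations) gives x^4 - 6x^3 + 10x^2 - 4x. The constant term is 0 because L is singular (the all-ones vector lies in its kernel). By the matrix-tree theorem the graph has (1/4) * product of the nonzero eigenvalues = 1 spanning tree.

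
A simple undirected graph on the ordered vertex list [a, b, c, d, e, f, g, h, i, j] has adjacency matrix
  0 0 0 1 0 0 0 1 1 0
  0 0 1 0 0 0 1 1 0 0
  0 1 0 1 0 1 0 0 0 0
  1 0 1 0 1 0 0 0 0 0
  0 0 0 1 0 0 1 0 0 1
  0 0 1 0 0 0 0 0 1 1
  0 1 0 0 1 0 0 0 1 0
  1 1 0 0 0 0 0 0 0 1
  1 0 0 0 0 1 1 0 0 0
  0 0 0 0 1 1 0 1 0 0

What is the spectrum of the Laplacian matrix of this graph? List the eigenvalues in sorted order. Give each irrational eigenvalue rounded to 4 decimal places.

[0, 2, 2, 2, 2, 2, 5, 5, 5, 5]

Reading degrees in the order [a, b, c, d, e, f, g, h, i, j] gives [3, 3, 3, 3, 3, 3, 3, 3, 3, 3]; set D = diag(3, 3, 3, 3, 3, 3, 3, 3, 3, 3) and form L = D - A. Diagonalising L (or applying a numerical eigensolver to the 10x10 matrix) gives the spectrum above. The eigenvalues sum to 30, which equals trace(L) = 2|E|.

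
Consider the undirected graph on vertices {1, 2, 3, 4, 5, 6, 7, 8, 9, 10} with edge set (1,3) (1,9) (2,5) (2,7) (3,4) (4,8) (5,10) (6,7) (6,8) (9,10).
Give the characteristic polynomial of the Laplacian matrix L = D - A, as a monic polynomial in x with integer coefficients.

x^10 - 20x^9 + 170x^8 - 800x^7 + 2275x^6 - 4004x^5 + 4290x^4 - 2640x^3 + 825x^2 - 100x

Each diagonal entry of L is the vertex degree and each off-diagonal entry is -1 where an edge is present, 0 otherwise; in the order [1, 2, 3, 4, 5, 6, 7, 8, 9, 10] the diagonal is [2, 2, 2, 2, 2, 2, 2, 2, 2, 2]. Computing det(xI - L) by cofactor expansion (or equivalently via sum-over-permutations) gives x^10 - 20x^9 + 170x^8 - 800x^7 + 2275x^6 - 4004x^5 + 4290x^4 - 2640x^3 + 825x^2 - 100x. Since p(0) = det(-L) = 0, x divides p(x). The largest eigenvalue, 4, is at most the vertex count 10.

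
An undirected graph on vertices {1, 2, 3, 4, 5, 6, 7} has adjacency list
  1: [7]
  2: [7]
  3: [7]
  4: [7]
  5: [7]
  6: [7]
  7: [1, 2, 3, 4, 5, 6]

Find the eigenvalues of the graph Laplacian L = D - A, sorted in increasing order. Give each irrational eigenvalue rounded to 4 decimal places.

[0, 1, 1, 1, 1, 1, 7]

Each diagonal entry of L is the vertex degree and each off-diagonal entry is -1 where an edge is present, 0 otherwise; in the order [1, 2, 3, 4, 5, 6, 7] the diagonal is [1, 1, 1, 1, 1, 1, 6]. L is symmetric positive semidefinite, so every eigenvalue is real and nonnegative. The eigenvalues sum to 12, which equals trace(L) = 2|E|.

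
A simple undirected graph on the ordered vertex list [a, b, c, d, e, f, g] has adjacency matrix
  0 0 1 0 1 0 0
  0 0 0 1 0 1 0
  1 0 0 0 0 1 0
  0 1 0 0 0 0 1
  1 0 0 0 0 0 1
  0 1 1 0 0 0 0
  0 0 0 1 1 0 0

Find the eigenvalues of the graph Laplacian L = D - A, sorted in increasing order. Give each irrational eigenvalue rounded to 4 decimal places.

With the vertex order [a, b, c, d, e, f, g], the degrees are [2, 2, 2, 2, 2, 2, 2], giving D = diag(2, 2, 2, 2, 2, 2, 2) and L = D - A. Since every row of L sums to 0, the all-ones vector is in the kernel and 0 is an eigenvalue. The eigenvalues sum to 14, which equals trace(L) = 2|E|. By the matrix-tree theorem the graph has (1/7) * product of the nonzero eigenvalues = 7 spanning trees.

[0, 0.7530, 0.7530, 2.4450, 2.4450, 3.8019, 3.8019]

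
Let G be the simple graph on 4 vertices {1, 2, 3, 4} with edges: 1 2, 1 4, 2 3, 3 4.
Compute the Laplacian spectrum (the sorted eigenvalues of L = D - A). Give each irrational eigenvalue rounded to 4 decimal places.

[0, 2, 2, 4]

Each diagonal entry of L is the vertex degree and each off-diagonal entry is -1 where an edge is present, 0 otherwise; in the order [1, 2, 3, 4] the diagonal is [2, 2, 2, 2]. L is symmetric positive semidefinite, so every eigenvalue is real and nonnegative. The single zero eigenvalue shows the graph is connected. There is one zero in the spectrum, matching the 1 component.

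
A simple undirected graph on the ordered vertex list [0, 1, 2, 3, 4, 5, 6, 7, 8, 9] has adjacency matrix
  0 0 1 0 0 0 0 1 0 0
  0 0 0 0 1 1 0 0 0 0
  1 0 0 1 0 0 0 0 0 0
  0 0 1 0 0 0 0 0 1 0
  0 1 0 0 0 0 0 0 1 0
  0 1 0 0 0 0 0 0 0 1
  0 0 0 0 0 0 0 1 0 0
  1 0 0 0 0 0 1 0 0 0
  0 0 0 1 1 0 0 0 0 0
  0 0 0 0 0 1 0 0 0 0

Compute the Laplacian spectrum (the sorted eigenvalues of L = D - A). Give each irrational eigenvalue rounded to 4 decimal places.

[0, 0.0979, 0.3820, 0.8244, 1.3820, 2, 2.6180, 3.1756, 3.6180, 3.9021]

Each diagonal entry of L is the vertex degree and each off-diagonal entry is -1 where an edge is present, 0 otherwise; in the order [0, 1, 2, 3, 4, 5, 6, 7, 8, 9] the diagonal is [2, 2, 2, 2, 2, 2, 1, 2, 2, 1]. L is symmetric positive semidefinite, so every eigenvalue is real and nonnegative. The largest eigenvalue, 3.9021, is at most the vertex count 10.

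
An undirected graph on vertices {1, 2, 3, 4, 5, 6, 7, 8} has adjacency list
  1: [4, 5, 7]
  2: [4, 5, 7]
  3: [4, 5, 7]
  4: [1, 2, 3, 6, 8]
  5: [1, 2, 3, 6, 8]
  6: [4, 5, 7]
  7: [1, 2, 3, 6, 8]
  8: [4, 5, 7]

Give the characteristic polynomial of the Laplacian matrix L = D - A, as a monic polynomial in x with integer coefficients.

Each diagonal entry of L is the vertex degree and each off-diagonal entry is -1 where an edge is present, 0 otherwise; in the order [1, 2, 3, 4, 5, 6, 7, 8] the diagonal is [3, 3, 3, 5, 5, 3, 5, 3]. Computing det(xI - L) by cofactor expansion (or equivalently via sum-over-permutations) gives x^8 - 30x^7 + 375x^6 - 2540x^5 + 10095x^4 - 23598x^3 + 30105x^2 - 16200x. The constant term is 0 because L is singular (the all-ones vector lies in its kernel). By the matrix-tree theorem the graph has (1/8) * product of the nonzero eigenvalues = 2025 spanning trees.

x^8 - 30x^7 + 375x^6 - 2540x^5 + 10095x^4 - 23598x^3 + 30105x^2 - 16200x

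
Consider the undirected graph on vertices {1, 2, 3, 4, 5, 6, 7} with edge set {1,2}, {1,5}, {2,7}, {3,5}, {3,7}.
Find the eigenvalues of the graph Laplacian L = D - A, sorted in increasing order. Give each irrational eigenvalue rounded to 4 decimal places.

With the vertex order [1, 2, 3, 4, 5, 6, 7], the degrees are [2, 2, 2, 0, 2, 0, 2], giving D = diag(2, 2, 2, 0, 2, 0, 2) and L = D - A. The multiplicity of 0 as a Laplacian eigenvalue equals the number of connected components. The 3 zero eigenvalues correspond to the 3 connected components. The largest eigenvalue, 3.6180, is at most the vertex count 7.

[0, 0, 0, 1.3820, 1.3820, 3.6180, 3.6180]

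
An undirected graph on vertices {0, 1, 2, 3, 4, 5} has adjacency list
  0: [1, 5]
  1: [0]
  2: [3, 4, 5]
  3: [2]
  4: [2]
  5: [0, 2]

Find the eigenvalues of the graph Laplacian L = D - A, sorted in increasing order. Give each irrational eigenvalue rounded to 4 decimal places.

[0, 0.3249, 1, 1.4608, 3, 4.2143]

Each diagonal entry of L is the vertex degree and each off-diagonal entry is -1 where an edge is present, 0 otherwise; in the order [0, 1, 2, 3, 4, 5] the diagonal is [2, 1, 3, 1, 1, 2]. Diagonalising L (or applying a numerical eigensolver to the 6x6 matrix) gives the spectrum above.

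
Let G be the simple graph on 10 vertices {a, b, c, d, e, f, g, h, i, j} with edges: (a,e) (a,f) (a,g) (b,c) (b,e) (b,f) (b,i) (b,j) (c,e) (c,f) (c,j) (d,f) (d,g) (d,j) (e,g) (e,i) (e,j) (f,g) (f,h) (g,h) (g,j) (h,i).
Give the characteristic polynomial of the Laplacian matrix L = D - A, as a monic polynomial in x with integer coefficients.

x^10 - 44x^9 + 841x^8 - 9152x^7 + 62403x^6 - 276122x^5 + 792032x^4 - 1419146x^3 + 1440886x^2 - 631680x

Reading degrees in the order [a, b, c, d, e, f, g, h, i, j] gives [3, 5, 4, 3, 6, 6, 6, 3, 3, 5]; set D = diag(3, 5, 4, 3, 6, 6, 6, 3, 3, 5) and form L = D - A. L has integer entries, so p(x) = det(xI - L) has integer coefficients. Expanding the determinant yields x^10 - 44x^9 + 841x^8 - 9152x^7 + 62403x^6 - 276122x^5 + 792032x^4 - 1419146x^3 + 1440886x^2 - 631680x. The constant term is 0 because L is singular (the all-ones vector lies in its kernel). There is one zero in the spectrum, matching the 1 component.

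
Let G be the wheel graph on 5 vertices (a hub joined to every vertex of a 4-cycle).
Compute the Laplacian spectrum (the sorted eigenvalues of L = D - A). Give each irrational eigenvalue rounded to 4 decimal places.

[0, 3, 3, 5, 5]

The graph has 5 vertices and degree multiset [4, 3, 3, 3, 3]; D is the diagonal matrix of degrees and L = D - A. Diagonalising L (or applying a numerical eigensolver to the 5x5 matrix) gives the spectrum above. By the matrix-tree theorem the graph has (1/5) * product of the nonzero eigenvalues = 45 spanning trees. The eigenvalues sum to 16, which equals trace(L) = 2|E|.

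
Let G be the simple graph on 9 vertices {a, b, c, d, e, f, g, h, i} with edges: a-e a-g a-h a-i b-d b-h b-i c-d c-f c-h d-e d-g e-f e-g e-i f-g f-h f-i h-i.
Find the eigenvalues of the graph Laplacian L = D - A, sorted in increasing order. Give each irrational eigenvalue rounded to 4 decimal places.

Reading degrees in the order [a, b, c, d, e, f, g, h, i] gives [4, 3, 3, 4, 5, 5, 4, 5, 5]; set D = diag(4, 3, 3, 4, 5, 5, 4, 5, 5) and form L = D - A. L is symmetric positive semidefinite, so every eigenvalue is real and nonnegative.

[0, 2.4697, 2.6345, 3.1860, 4.6372, 5.1217, 6.2149, 6.6324, 7.1035]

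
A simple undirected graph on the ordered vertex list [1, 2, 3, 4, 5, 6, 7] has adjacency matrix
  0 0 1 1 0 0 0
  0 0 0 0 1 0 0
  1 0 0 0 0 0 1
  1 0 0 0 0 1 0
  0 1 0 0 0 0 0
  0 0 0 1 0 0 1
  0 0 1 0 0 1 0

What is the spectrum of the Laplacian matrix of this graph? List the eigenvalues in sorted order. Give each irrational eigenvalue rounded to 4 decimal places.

[0, 0, 1.3820, 1.3820, 2, 3.6180, 3.6180]

With the vertex order [1, 2, 3, 4, 5, 6, 7], the degrees are [2, 1, 2, 2, 1, 2, 2], giving D = diag(2, 1, 2, 2, 1, 2, 2) and L = D - A. The multiplicity of 0 as a Laplacian eigenvalue equals the number of connected components. The 2 zero eigenvalues correspond to the 2 connected components. There are 2 zeros in the spectrum, matching the 2 components.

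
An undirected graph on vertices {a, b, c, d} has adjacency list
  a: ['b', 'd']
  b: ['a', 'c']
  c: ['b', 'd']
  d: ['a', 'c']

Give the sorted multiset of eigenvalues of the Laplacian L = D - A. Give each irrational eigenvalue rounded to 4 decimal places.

[0, 2, 2, 4]

Each diagonal entry of L is the vertex degree and each off-diagonal entry is -1 where an edge is present, 0 otherwise; in the order [a, b, c, d] the diagonal is [2, 2, 2, 2]. Since every row of L sums to 0, the all-ones vector is in the kernel and 0 is an eigenvalue. There is one zero in the spectrum, matching the 1 component. The eigenvalues sum to 8, which equals trace(L) = 2|E|.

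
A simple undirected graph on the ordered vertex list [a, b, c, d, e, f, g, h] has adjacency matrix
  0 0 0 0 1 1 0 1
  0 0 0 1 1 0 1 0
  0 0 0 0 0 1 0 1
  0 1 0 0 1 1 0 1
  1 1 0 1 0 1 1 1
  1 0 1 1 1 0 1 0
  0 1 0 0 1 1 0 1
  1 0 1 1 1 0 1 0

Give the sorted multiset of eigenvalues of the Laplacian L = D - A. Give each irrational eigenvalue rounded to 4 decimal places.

[0, 1.7866, 2.6225, 4, 4.2637, 5, 6.9211, 7.4060]

With the vertex order [a, b, c, d, e, f, g, h], the degrees are [3, 3, 2, 4, 6, 5, 4, 5], giving D = diag(3, 3, 2, 4, 6, 5, 4, 5) and L = D - A. Since every row of L sums to 0, the all-ones vector is in the kernel and 0 is an eigenvalue. The single zero eigenvalue shows the graph is connected. By the matrix-tree theorem the graph has (1/8) * product of the nonzero eigenvalues = 2560 spanning trees. There is one zero in the spectrum, matching the 1 component.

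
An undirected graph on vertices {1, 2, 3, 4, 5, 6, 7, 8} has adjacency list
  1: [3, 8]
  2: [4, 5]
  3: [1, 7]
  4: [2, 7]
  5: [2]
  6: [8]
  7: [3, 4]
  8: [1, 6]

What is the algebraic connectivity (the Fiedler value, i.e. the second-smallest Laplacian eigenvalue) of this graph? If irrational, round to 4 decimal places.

0.1522

Each diagonal entry of L is the vertex degree and each off-diagonal entry is -1 where an edge is present, 0 otherwise; in the order [1, 2, 3, 4, 5, 6, 7, 8] the diagonal is [2, 2, 2, 2, 1, 1, 2, 2]. The smallest Laplacian eigenvalue is always 0. The next one, lambda_2 = 0.1522, measures how hard the graph is to disconnect: larger values mean better connectivity. There is one zero in the spectrum, matching the 1 component.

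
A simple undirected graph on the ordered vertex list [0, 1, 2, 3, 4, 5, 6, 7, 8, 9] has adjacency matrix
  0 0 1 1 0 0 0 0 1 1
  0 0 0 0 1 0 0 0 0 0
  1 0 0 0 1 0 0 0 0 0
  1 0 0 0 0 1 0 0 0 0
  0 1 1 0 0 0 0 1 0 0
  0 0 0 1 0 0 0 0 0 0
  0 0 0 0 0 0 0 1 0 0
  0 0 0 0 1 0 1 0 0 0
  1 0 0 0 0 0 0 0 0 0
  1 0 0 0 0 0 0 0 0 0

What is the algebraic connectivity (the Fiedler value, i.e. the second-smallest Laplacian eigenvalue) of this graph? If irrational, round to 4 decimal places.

Each diagonal entry of L is the vertex degree and each off-diagonal entry is -1 where an edge is present, 0 otherwise; in the order [0, 1, 2, 3, 4, 5, 6, 7, 8, 9] the diagonal is [4, 1, 2, 2, 3, 1, 1, 2, 1, 1]. The smallest Laplacian eigenvalue is always 0. The next one, lambda_2 = 0.1626, measures how hard the graph is to disconnect: larger values mean better connectivity. By the matrix-tree theorem the graph has (1/10) * product of the nonzero eigenvalues = 1 spanning tree.

0.1626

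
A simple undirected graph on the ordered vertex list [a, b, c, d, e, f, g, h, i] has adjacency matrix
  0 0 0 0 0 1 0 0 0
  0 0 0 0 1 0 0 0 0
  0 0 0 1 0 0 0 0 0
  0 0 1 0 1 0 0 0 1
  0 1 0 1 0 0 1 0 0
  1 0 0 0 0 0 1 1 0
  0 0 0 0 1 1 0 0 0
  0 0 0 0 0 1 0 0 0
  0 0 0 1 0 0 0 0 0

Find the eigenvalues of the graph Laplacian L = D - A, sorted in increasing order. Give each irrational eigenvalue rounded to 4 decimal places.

Reading degrees in the order [a, b, c, d, e, f, g, h, i] gives [1, 1, 1, 3, 3, 3, 2, 1, 1]; set D = diag(1, 1, 1, 3, 3, 3, 2, 1, 1) and form L = D - A. Diagonalising L (or applying a numerical eigensolver to the 9x9 matrix) gives the spectrum above. The single zero eigenvalue shows the graph is connected. By the matrix-tree theorem the graph has (1/9) * product of the nonzero eigenvalues = 1 spanning tree.

[0, 0.1830, 0.5723, 1, 1, 1.5095, 3, 4.0444, 4.6907]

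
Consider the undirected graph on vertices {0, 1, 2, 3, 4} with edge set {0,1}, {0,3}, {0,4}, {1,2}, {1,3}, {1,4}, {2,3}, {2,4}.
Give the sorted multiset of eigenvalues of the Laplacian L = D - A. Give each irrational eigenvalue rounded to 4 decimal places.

Each diagonal entry of L is the vertex degree and each off-diagonal entry is -1 where an edge is present, 0 otherwise; in the order [0, 1, 2, 3, 4] the diagonal is [3, 4, 3, 3, 3]. The multiplicity of 0 as a Laplacian eigenvalue equals the number of connected components. The single zero eigenvalue shows the graph is connected. The largest eigenvalue, 5, is at most the vertex count 5.

[0, 3, 3, 5, 5]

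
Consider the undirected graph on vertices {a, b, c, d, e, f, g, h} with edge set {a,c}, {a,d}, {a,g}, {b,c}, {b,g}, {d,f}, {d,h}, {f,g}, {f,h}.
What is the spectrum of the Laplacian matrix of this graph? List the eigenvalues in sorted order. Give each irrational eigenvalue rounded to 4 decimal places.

With the vertex order [a, b, c, d, e, f, g, h], the degrees are [3, 2, 2, 3, 0, 3, 3, 2], giving D = diag(3, 2, 2, 3, 0, 3, 3, 2) and L = D - A. The multiplicity of 0 as a Laplacian eigenvalue equals the number of connected components. The 2 zero eigenvalues correspond to the 2 connected components. The largest eigenvalue, 5.2470, is at most the vertex count 8. The eigenvalues sum to 18, which equals trace(L) = 2|E|.

[0, 0, 0.7530, 2.1981, 2.4450, 3.5550, 3.8019, 5.2470]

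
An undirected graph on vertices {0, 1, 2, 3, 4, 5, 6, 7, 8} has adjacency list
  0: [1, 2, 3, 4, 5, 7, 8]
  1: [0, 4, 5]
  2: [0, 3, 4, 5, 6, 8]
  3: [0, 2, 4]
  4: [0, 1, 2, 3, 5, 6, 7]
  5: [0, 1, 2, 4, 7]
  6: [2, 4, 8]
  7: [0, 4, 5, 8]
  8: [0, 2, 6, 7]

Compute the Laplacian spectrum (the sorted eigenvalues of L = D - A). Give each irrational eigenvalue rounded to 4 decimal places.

Each diagonal entry of L is the vertex degree and each off-diagonal entry is -1 where an edge is present, 0 otherwise; in the order [0, 1, 2, 3, 4, 5, 6, 7, 8] the diagonal is [7, 3, 6, 3, 7, 5, 3, 4, 4]. L is symmetric positive semidefinite, so every eigenvalue is real and nonnegative. The single zero eigenvalue shows the graph is connected. By the matrix-tree theorem the graph has (1/9) * product of the nonzero eigenvalues = 28612 spanning trees.

[0, 2.3013, 2.7694, 3.3274, 4.6943, 5.4201, 7.1841, 8.0143, 8.2891]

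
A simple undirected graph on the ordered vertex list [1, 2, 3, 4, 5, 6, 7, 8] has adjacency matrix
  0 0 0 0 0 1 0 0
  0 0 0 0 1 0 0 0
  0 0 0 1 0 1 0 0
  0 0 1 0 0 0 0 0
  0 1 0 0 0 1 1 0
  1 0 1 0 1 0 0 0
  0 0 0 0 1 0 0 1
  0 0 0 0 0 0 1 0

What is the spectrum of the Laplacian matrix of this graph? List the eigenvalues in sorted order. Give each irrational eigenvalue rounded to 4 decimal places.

[0, 0.2509, 0.5858, 0.7287, 2, 2.3349, 3.4142, 4.6855]

With the vertex order [1, 2, 3, 4, 5, 6, 7, 8], the degrees are [1, 1, 2, 1, 3, 3, 2, 1], giving D = diag(1, 1, 2, 1, 3, 3, 2, 1) and L = D - A. L is symmetric positive semidefinite, so every eigenvalue is real and nonnegative. The single zero eigenvalue shows the graph is connected. By the matrix-tree theorem the graph has (1/8) * product of the nonzero eigenvalues = 1 spanning tree.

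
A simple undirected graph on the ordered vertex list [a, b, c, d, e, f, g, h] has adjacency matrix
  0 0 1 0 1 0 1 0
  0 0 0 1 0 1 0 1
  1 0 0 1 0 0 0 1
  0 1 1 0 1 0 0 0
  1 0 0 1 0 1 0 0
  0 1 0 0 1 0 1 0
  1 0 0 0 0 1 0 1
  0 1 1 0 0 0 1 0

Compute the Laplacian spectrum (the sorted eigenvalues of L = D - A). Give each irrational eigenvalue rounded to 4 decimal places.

[0, 2, 2, 2, 4, 4, 4, 6]

Each diagonal entry of L is the vertex degree and each off-diagonal entry is -1 where an edge is present, 0 otherwise; in the order [a, b, c, d, e, f, g, h] the diagonal is [3, 3, 3, 3, 3, 3, 3, 3]. Diagonalising L (or applying a numerical eigensolver to the 8x8 matrix) gives the spectrum above. The single zero eigenvalue shows the graph is connected. By the matrix-tree theorem the graph has (1/8) * product of the nonzero eigenvalues = 384 spanning trees.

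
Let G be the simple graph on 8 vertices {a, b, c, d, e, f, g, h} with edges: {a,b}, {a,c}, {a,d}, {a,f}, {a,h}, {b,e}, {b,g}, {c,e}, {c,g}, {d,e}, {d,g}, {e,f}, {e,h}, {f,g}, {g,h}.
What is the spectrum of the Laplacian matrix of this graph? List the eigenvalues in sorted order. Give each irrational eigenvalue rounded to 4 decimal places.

[0, 3, 3, 3, 3, 5, 5, 8]

Each diagonal entry of L is the vertex degree and each off-diagonal entry is -1 where an edge is present, 0 otherwise; in the order [a, b, c, d, e, f, g, h] the diagonal is [5, 3, 3, 3, 5, 3, 5, 3]. Since every row of L sums to 0, the all-ones vector is in the kernel and 0 is an eigenvalue. The single zero eigenvalue shows the graph is connected. The eigenvalues sum to 30, which equals trace(L) = 2|E|. The largest eigenvalue, 8, is at most the vertex count 8.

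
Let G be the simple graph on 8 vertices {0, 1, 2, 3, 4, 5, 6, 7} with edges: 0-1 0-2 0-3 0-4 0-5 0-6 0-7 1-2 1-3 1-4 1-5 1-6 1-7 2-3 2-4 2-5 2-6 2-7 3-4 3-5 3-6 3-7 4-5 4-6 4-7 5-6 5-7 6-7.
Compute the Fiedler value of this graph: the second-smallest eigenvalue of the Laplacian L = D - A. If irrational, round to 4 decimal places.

8

Reading degrees in the order [0, 1, 2, 3, 4, 5, 6, 7] gives [7, 7, 7, 7, 7, 7, 7, 7]; set D = diag(7, 7, 7, 7, 7, 7, 7, 7) and form L = D - A. The sorted Laplacian eigenvalues are [0, 8, 8, 8, 8, 8, 8, 8]; the algebraic connectivity is the second entry, 8. By the matrix-tree theorem the graph has (1/8) * product of the nonzero eigenvalues = 262144 spanning trees.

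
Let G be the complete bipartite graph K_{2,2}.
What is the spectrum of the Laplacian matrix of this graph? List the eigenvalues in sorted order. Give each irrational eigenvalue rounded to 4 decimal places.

[0, 2, 2, 4]

The graph has 4 vertices and degree multiset [2, 2, 2, 2]; D is the diagonal matrix of degrees and L = D - A. L is symmetric positive semidefinite, so every eigenvalue is real and nonnegative. The single zero eigenvalue shows the graph is connected. The largest eigenvalue, 4, is at most the vertex count 4. The eigenvalues sum to 8, which equals trace(L) = 2|E|.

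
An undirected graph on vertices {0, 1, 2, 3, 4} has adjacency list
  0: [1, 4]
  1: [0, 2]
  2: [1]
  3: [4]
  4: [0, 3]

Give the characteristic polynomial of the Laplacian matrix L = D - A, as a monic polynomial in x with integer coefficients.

Each diagonal entry of L is the vertex degree and each off-diagonal entry is -1 where an edge is present, 0 otherwise; in the order [0, 1, 2, 3, 4] the diagonal is [2, 2, 1, 1, 2]. L has integer entries, so p(x) = det(xI - L) has integer coefficients. Expanding the determinant yields x^5 - 8x^4 + 21x^3 - 20x^2 + 5x. Since p(0) = det(-L) = 0, x divides p(x). By the matrix-tree theorem the graph has (1/5) * product of the nonzero eigenvalues = 1 spanning tree.

x^5 - 8x^4 + 21x^3 - 20x^2 + 5x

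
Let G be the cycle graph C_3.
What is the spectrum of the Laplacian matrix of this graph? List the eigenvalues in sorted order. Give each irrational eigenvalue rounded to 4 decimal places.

The graph has 3 vertices and degree multiset [2, 2, 2]; D is the diagonal matrix of degrees and L = D - A. Since every row of L sums to 0, the all-ones vector is in the kernel and 0 is an eigenvalue. The largest eigenvalue, 3, is at most the vertex count 3.

[0, 3, 3]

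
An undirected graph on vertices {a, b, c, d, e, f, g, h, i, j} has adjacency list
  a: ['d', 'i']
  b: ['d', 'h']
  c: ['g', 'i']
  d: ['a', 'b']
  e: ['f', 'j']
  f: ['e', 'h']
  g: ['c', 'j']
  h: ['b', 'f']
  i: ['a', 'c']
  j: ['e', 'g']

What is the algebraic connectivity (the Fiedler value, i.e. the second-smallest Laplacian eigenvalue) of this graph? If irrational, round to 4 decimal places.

0.3820

With the vertex order [a, b, c, d, e, f, g, h, i, j], the degrees are [2, 2, 2, 2, 2, 2, 2, 2, 2, 2], giving D = diag(2, 2, 2, 2, 2, 2, 2, 2, 2, 2) and L = D - A. The smallest Laplacian eigenvalue is always 0. The next one, lambda_2 = 0.3820, measures how hard the graph is to disconnect: larger values mean better connectivity. There is one zero in the spectrum, matching the 1 component. The eigenvalues sum to 20, which equals trace(L) = 2|E|.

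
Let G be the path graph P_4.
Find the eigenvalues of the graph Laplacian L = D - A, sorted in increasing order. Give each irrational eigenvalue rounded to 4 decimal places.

The graph has 4 vertices and degree multiset [2, 2, 1, 1]; D is the diagonal matrix of degrees and L = D - A. L is symmetric positive semidefinite, so every eigenvalue is real and nonnegative. The single zero eigenvalue shows the graph is connected. The largest eigenvalue, 3.4142, is at most the vertex count 4.

[0, 0.5858, 2, 3.4142]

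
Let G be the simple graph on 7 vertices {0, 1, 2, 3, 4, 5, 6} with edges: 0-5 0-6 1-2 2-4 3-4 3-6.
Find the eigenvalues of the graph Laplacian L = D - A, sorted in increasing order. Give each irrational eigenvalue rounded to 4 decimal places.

[0, 0.1981, 0.7530, 1.5550, 2.4450, 3.2470, 3.8019]

Each diagonal entry of L is the vertex degree and each off-diagonal entry is -1 where an edge is present, 0 otherwise; in the order [0, 1, 2, 3, 4, 5, 6] the diagonal is [2, 1, 2, 2, 2, 1, 2]. The multiplicity of 0 as a Laplacian eigenvalue equals the number of connected components. The single zero eigenvalue shows the graph is connected. By the matrix-tree theorem the graph has (1/7) * product of the nonzero eigenvalues = 1 spanning tree.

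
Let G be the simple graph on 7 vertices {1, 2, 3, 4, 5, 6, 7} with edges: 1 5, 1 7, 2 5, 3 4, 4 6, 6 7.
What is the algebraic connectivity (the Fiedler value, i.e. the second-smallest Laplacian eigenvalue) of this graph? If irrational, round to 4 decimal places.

0.1981

Each diagonal entry of L is the vertex degree and each off-diagonal entry is -1 where an edge is present, 0 otherwise; in the order [1, 2, 3, 4, 5, 6, 7] the diagonal is [2, 1, 1, 2, 2, 2, 2]. Computing the eigenvalues of L and sorting gives [0, 0.1981, 0.7530, 1.5550, 2.4450, 3.2470, 3.8019]. The Fiedler value lambda_2 = 0.1981 is strictly positive, so the graph is connected. By the matrix-tree theorem the graph has (1/7) * product of the nonzero eigenvalues = 1 spanning tree.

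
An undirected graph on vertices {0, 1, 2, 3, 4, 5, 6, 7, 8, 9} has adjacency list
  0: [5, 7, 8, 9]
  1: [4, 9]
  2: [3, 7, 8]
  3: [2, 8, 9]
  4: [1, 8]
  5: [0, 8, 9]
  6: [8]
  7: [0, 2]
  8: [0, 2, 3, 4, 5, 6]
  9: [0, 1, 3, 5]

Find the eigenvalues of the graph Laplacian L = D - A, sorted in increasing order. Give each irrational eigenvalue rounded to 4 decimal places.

With the vertex order [0, 1, 2, 3, 4, 5, 6, 7, 8, 9], the degrees are [4, 2, 3, 3, 2, 3, 1, 2, 6, 4], giving D = diag(4, 2, 3, 3, 2, 3, 1, 2, 6, 4) and L = D - A. Diagonalising L (or applying a numerical eigensolver to the 10x10 matrix) gives the spectrum above. There is one zero in the spectrum, matching the 1 component.

[0, 0.8895, 0.9826, 1.8578, 2.2008, 2.6329, 3.9457, 4.8613, 5.2987, 7.3307]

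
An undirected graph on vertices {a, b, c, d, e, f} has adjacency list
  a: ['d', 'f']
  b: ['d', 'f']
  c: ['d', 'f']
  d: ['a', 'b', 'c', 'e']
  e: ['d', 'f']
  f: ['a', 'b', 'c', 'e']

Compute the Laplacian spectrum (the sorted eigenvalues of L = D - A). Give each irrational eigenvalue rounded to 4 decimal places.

Reading degrees in the order [a, b, c, d, e, f] gives [2, 2, 2, 4, 2, 4]; set D = diag(2, 2, 2, 4, 2, 4) and form L = D - A. The multiplicity of 0 as a Laplacian eigenvalue equals the number of connected components. The single zero eigenvalue shows the graph is connected. The largest eigenvalue, 6, is at most the vertex count 6. The eigenvalues sum to 16, which equals trace(L) = 2|E|.

[0, 2, 2, 2, 4, 6]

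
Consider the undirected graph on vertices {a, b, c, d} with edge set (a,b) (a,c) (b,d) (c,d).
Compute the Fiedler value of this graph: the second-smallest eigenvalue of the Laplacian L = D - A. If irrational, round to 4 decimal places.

With the vertex order [a, b, c, d], the degrees are [2, 2, 2, 2], giving D = diag(2, 2, 2, 2) and L = D - A. The sorted Laplacian eigenvalues are [0, 2, 2, 4]; the algebraic connectivity is the second entry, 2. The largest eigenvalue, 4, is at most the vertex count 4.

2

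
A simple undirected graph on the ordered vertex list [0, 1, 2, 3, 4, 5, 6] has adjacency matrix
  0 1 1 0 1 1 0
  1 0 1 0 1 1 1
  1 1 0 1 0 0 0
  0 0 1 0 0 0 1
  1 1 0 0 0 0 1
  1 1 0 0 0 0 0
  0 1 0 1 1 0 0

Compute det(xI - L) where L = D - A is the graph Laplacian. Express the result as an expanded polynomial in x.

Reading degrees in the order [0, 1, 2, 3, 4, 5, 6] gives [4, 5, 3, 2, 3, 2, 3]; set D = diag(4, 5, 3, 2, 3, 2, 3) and form L = D - A. L has integer entries, so p(x) = det(xI - L) has integer coefficients. Expanding the determinant yields x^7 - 22x^6 + 193x^5 - 860x^4 + 2043x^3 - 2442x^2 + 1141x. The coefficient of x^6 equals -trace(L) = -22, matching the sum of degrees.

x^7 - 22x^6 + 193x^5 - 860x^4 + 2043x^3 - 2442x^2 + 1141x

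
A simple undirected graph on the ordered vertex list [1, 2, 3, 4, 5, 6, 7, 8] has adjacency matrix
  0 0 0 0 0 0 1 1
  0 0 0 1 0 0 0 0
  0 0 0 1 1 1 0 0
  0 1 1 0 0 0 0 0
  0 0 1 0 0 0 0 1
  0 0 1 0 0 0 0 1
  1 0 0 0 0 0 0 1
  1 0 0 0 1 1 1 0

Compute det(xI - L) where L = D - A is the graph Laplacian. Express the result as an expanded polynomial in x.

Reading degrees in the order [1, 2, 3, 4, 5, 6, 7, 8] gives [2, 1, 3, 2, 2, 2, 2, 4]; set D = diag(2, 1, 3, 2, 2, 2, 2, 4) and form L = D - A. L has integer entries, so p(x) = det(xI - L) has integer coefficients. Expanding the determinant yields x^8 - 18x^7 + 130x^6 - 484x^5 + 989x^4 - 1082x^3 + 560x^2 - 96x. The coefficient of x^7 equals -trace(L) = -18, matching the sum of degrees. There is one zero in the spectrum, matching the 1 component.

x^8 - 18x^7 + 130x^6 - 484x^5 + 989x^4 - 1082x^3 + 560x^2 - 96x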